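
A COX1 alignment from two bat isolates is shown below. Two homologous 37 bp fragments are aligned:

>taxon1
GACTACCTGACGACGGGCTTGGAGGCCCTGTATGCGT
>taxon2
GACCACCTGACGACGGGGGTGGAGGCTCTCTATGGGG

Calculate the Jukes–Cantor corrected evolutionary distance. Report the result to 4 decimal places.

0.2180

The sequences differ at 7 of 37 sites (4, 18, 19, 27, 30, 35, 37), so p = 7/37 ≈ 0.189189.
d = −(3/4) ln(1 − 4p/3) = −0.75 ln(1 − 0.252252) = −0.75 ln(0.747748)
  = −0.75 × (-0.290689) = 0.218017 substitutions/site.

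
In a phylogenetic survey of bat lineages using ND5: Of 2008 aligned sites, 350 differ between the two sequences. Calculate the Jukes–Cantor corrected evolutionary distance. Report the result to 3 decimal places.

0.198

p = 350/2008 ≈ 0.174303.
d = −(3/4) ln(1 − 4p/3) = −0.75 ln(1 − 0.232404) = −0.75 ln(0.767596)
  = −0.75 × (-0.264492) = 0.198369 substitutions/site.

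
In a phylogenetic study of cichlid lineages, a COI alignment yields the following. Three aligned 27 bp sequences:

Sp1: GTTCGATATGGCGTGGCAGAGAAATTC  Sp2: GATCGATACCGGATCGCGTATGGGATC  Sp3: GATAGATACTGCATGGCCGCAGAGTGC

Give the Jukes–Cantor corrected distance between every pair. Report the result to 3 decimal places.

d(Sp1,Sp2) = 0.770, d(Sp1,Sp3) = 0.588, d(Sp2,Sp3) = 0.588

Sp1–Sp2: 13/27 sites differ → p ≈ 0.481481, d = −0.75 ln(1 − 0.641975) = 0.770364 ≈ 0.770.
Sp1–Sp3: 11/27 sites differ → p ≈ 0.407407, d = −0.75 ln(1 − 0.543209) = 0.587647 ≈ 0.588.
Sp2–Sp3: 11/27 sites differ → p ≈ 0.407407, d = −0.75 ln(1 − 0.543209) = 0.587647 ≈ 0.588.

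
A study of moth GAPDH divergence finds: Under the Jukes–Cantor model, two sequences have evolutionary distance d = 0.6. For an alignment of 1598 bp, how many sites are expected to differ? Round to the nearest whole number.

Invert JC69: p = (3/4)(1 − e^(−4d/3)) = 0.75 × (1 − e^(-0.8)) = 0.75 × (1 − 0.449329) = 0.413003.
Expected differing sites = pL ≈ 0.413003 × 1598 = 659.978794 ≈ 660.

660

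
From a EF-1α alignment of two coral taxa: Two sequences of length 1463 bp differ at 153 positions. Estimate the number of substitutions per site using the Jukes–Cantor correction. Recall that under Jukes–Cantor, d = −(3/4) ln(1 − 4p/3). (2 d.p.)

p = 153/1463 ≈ 0.10458.
d = −(3/4) ln(1 − 4p/3) = −0.75 ln(1 − 0.13944) = −0.75 ln(0.86056)
  = −0.75 × (-0.150172) = 0.112629 substitutions/site.

0.11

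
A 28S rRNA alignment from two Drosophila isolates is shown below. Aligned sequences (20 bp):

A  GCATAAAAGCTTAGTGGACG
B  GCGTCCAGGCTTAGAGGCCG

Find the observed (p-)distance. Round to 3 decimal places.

The sequences differ at 6 of 20 positions (sites 3, 5, 6, 8, 15, 18).
p = 6/20 = 0.300.

0.300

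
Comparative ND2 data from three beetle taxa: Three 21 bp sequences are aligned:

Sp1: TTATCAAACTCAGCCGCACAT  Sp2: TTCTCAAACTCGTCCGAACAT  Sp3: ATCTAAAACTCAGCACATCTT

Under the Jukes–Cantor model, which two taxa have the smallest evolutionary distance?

Sp1–Sp2: 4/21 differ, p = 0.190, d = 0.220.
Sp1–Sp3: 8/21 differ, p = 0.381, d = 0.532.
Sp2–Sp3: 8/21 differ, p = 0.381, d = 0.532.
The smallest distance is between Sp1 and Sp2.

Sp1 and Sp2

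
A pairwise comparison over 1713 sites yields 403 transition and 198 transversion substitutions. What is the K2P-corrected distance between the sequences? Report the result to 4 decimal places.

0.5068

P = 403/1713 ≈ 0.23526 and Q = 198/1713 ≈ 0.115587.
Under the Kimura two-parameter model, d = −½ ln(1 − 2P − Q) − ¼ ln(1 − 2Q).
1 − 2P − Q = 0.413893, giving −½ ln(0.413893) = 0.441074.
1 − 2Q = 0.768826, giving −¼ ln(0.768826) = 0.065723.
d = 0.441074 + 0.065723 = 0.506797.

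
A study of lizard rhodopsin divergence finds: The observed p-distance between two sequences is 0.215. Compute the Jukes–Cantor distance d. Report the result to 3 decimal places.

d = −(3/4) ln(1 − 4p/3) = −0.75 ln(1 − 0.286667) = −0.75 ln(0.713333)
  = −0.75 × (-0.337807) = 0.253355 substitutions/site.

0.253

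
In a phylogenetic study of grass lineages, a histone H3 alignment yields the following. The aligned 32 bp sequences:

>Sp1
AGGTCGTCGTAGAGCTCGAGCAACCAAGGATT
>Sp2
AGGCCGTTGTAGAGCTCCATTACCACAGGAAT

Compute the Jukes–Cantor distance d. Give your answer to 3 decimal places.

The sequences differ at 9 of 32 sites (4, 8, 18, 20, 21, 23, 25, 26, 31), so p = 9/32 = 0.28125.
d = −(3/4) ln(1 − 4p/3) = −0.75 ln(1 − 0.375) = −0.75 ln(0.625)
  = −0.75 × (-0.470004) = 0.352503 substitutions/site.

0.353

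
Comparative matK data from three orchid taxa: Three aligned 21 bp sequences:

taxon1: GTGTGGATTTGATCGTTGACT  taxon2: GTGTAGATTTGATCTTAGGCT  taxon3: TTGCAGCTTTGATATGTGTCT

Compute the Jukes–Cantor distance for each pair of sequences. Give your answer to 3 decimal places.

taxon1–taxon2: 4/21 sites differ → p ≈ 0.190476, d = −0.75 ln(1 − 0.253968) = 0.219740 ≈ 0.220.
taxon1–taxon3: 8/21 sites differ → p ≈ 0.380952, d = −0.75 ln(1 − 0.507936) = 0.531860 ≈ 0.532.
taxon2–taxon3: 7/21 sites differ → p ≈ 0.333333, d = −0.75 ln(1 − 0.444444) = 0.440839 ≈ 0.441.

d(taxon1,taxon2) = 0.220, d(taxon1,taxon3) = 0.532, d(taxon2,taxon3) = 0.441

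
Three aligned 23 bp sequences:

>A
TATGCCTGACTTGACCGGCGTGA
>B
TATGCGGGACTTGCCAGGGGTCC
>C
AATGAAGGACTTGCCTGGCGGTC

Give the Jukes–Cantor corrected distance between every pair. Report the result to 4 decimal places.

d(A,B) = 0.3904, d(A,C) = 0.5532, d(B,C) = 0.3904

A–B: 7/23 sites differ → p ≈ 0.304348, d = −0.75 ln(1 − 0.405797) = 0.390401 ≈ 0.3904.
A–C: 9/23 sites differ → p ≈ 0.391304, d = −0.75 ln(1 − 0.521739) = 0.553199 ≈ 0.5532.
B–C: 7/23 sites differ → p ≈ 0.304348, d = −0.75 ln(1 − 0.405797) = 0.390401 ≈ 0.3904.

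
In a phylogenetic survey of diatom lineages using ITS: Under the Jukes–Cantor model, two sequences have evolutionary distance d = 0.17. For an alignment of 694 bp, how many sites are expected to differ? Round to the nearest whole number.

Invert JC69: p = (3/4)(1 − e^(−4d/3)) = 0.75 × (1 − e^(-0.226667)) = 0.75 × (1 − 0.797186) = 0.152111.
Expected differing sites = pL ≈ 0.152111 × 694 = 105.565034 ≈ 106.

106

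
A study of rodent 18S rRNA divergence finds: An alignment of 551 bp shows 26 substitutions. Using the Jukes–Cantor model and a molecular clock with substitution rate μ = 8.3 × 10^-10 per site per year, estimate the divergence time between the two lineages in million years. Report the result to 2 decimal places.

p = 26/551 ≈ 0.047187.
d = −(3/4) ln(1 − 4p/3) = −0.75 ln(1 − 0.062916) = −0.75 ln(0.937084)
  = −0.75 × (-0.064982) = 0.048737 substitutions/site.
Under a molecular clock d = 2μt, so t = d/(2μ) = 0.048737 / (2 × 8.3 × 10^-10) = 29.36 million years.

29.36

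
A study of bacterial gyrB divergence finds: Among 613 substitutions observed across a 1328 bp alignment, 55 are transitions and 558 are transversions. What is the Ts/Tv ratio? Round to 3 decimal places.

0.099

R = 55/558 = 0.098566… ≈ 0.099 (to 3 d.p.).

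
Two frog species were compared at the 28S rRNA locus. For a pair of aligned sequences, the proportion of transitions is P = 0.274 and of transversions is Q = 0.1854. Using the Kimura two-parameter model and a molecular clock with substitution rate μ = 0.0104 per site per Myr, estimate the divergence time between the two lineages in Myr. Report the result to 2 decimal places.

Under the Kimura two-parameter model, d = −½ ln(1 − 2P − Q) − ¼ ln(1 − 2Q).
1 − 2P − Q = 0.2666, giving −½ ln(0.2666) = 0.661003.
1 − 2Q = 0.6292, giving −¼ ln(0.6292) = 0.115827.
d = 0.661003 + 0.115827 = 0.776830.
Under a molecular clock d = 2μt, so t = d/(2μ) = 0.776830 / (2 × 0.0104) = 37.35 Myr.

37.35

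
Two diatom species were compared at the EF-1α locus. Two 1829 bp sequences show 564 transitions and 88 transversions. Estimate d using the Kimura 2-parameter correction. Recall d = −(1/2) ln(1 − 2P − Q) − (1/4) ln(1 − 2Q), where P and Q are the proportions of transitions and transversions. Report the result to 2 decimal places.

P = 564/1829 ≈ 0.308365 and Q = 88/1829 ≈ 0.048114.
Under the Kimura two-parameter model, d = −½ ln(1 − 2P − Q) − ¼ ln(1 − 2Q).
1 − 2P − Q = 0.335156, giving −½ ln(0.335156) = 0.546580.
1 − 2Q = 0.903772, giving −¼ ln(0.903772) = 0.025295.
d = 0.546580 + 0.025295 = 0.571875.

0.57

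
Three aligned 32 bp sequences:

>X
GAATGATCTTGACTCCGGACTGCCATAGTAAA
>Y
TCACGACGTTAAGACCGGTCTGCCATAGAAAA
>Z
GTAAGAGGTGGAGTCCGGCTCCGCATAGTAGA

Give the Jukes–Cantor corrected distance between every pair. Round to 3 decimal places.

d(X,Y) = 0.404, d(X,Z) = 0.520, d(Y,Z) = 0.657

X–Y: 10/32 sites differ → p = 0.3125, d = −0.75 ln(1 − 0.416667) = 0.404248 ≈ 0.404.
X–Z: 12/32 sites differ → p = 0.375, d = −0.75 ln(1 − 0.5) = 0.519860 ≈ 0.520.
Y–Z: 14/32 sites differ → p = 0.4375, d = −0.75 ln(1 − 0.583333) = 0.656601 ≈ 0.657.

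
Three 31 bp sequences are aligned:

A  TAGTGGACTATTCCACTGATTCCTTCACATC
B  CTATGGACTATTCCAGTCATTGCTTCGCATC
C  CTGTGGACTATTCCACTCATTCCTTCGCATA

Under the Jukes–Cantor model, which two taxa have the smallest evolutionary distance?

A–B: 7/31 differ, p = 0.226, d = 0.269.
A–C: 5/31 differ, p = 0.161, d = 0.182.
B–C: 4/31 differ, p = 0.129, d = 0.142.
The smallest distance is between B and C.

B and C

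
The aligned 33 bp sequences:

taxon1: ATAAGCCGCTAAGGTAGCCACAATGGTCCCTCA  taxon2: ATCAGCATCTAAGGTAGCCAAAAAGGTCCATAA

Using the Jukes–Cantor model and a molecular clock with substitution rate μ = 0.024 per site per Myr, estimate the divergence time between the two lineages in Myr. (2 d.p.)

The sequences differ at 7 of 33 sites (3, 7, 8, 21, 24, 30, 32), so p = 7/33 ≈ 0.212121.
d = −(3/4) ln(1 − 4p/3) = −0.75 ln(1 − 0.282828) = −0.75 ln(0.717172)
  = −0.75 × (-0.332440) = 0.249330 substitutions/site.
Under a molecular clock d = 2μt, so t = d/(2μ) = 0.249330 / (2 × 0.024) = 5.19 Myr.

5.19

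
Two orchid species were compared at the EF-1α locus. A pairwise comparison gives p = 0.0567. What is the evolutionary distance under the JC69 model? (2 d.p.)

d = −(3/4) ln(1 − 4p/3) = −0.75 ln(1 − 0.0756) = −0.75 ln(0.9244)
  = −0.75 × (-0.078610) = 0.058958 substitutions/site.

0.06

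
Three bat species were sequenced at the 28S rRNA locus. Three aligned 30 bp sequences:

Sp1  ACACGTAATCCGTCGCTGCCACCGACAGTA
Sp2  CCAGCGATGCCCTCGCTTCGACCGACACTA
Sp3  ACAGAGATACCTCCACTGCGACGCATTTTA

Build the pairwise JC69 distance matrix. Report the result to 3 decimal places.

Sp1–Sp2: 10/30 sites differ → p ≈ 0.333333, d = −0.75 ln(1 − 0.444444) = 0.440839 ≈ 0.441.
Sp1–Sp3: 14/30 sites differ → p ≈ 0.466667, d = −0.75 ln(1 − 0.622223) = 0.730088 ≈ 0.730.
Sp2–Sp3: 12/30 sites differ → p = 0.4, d = −0.75 ln(1 − 0.533333) = 0.571605 ≈ 0.572.

d(Sp1,Sp2) = 0.441, d(Sp1,Sp3) = 0.730, d(Sp2,Sp3) = 0.572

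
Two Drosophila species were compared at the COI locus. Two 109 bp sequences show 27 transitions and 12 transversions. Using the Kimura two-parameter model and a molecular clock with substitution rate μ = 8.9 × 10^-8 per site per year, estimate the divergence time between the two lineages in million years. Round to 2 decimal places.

2.96

P = 27/109 ≈ 0.247706 and Q = 12/109 ≈ 0.110092.
Under the Kimura two-parameter model, d = −½ ln(1 − 2P − Q) − ¼ ln(1 − 2Q).
1 − 2P − Q = 0.394496, giving −½ ln(0.394496) = 0.465073.
1 − 2Q = 0.779816, giving −¼ ln(0.779816) = 0.062174.
d = 0.465073 + 0.062174 = 0.527247.
Under a molecular clock d = 2μt, so t = d/(2μ) = 0.527247 / (2 × 8.9 × 10^-8) = 2.96 million years.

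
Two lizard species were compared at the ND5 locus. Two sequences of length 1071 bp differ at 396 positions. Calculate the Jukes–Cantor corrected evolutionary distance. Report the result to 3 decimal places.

0.509

p = 396/1071 ≈ 0.369748.
d = −(3/4) ln(1 − 4p/3) = −0.75 ln(1 − 0.492997) = −0.75 ln(0.507003)
  = −0.75 × (-0.679238) = 0.509429 substitutions/site.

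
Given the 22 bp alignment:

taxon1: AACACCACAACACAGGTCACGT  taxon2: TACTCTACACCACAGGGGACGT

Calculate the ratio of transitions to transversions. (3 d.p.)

0.200

Transitions are A↔G and C↔T; transversions are all other mismatches.
Transitions: 1. Transversions: 5.
R = 1/5 = 0.200.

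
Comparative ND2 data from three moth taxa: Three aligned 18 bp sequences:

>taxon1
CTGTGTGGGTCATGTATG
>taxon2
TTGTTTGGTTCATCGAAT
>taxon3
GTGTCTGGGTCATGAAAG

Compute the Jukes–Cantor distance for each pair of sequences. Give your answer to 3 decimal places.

taxon1–taxon2: 7/18 sites differ → p ≈ 0.388889, d = −0.75 ln(1 − 0.518519) = 0.548166 ≈ 0.548.
taxon1–taxon3: 4/18 sites differ → p ≈ 0.222222, d = −0.75 ln(1 − 0.296296) = 0.263548 ≈ 0.264.
taxon2–taxon3: 6/18 sites differ → p ≈ 0.333333, d = −0.75 ln(1 − 0.444444) = 0.440839 ≈ 0.441.

d(taxon1,taxon2) = 0.548, d(taxon1,taxon3) = 0.264, d(taxon2,taxon3) = 0.441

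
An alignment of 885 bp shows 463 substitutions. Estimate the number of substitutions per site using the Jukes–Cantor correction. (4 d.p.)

0.8969

p = 463/885 ≈ 0.523164.
d = −(3/4) ln(1 − 4p/3) = −0.75 ln(1 − 0.697552) = −0.75 ln(0.302448)
  = −0.75 × (-1.195846) = 0.896885 substitutions/site.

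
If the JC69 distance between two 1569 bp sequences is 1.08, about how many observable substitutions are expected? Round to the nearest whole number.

898

Invert JC69: p = (3/4)(1 − e^(−4d/3)) = 0.75 × (1 − e^(-1.44)) = 0.75 × (1 − 0.236928) = 0.572304.
Expected differing sites = pL ≈ 0.572304 × 1569 = 897.944976 ≈ 898.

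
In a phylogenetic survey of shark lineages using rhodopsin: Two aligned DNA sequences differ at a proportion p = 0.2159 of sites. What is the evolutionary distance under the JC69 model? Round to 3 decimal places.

d = −(3/4) ln(1 − 4p/3) = −0.75 ln(1 − 0.287867) = −0.75 ln(0.712133)
  = −0.75 × (-0.339491) = 0.254618 substitutions/site.

0.255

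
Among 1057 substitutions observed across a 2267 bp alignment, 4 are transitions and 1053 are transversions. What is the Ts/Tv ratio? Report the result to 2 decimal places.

0.00

R = 4/1053 = 0.003798… ≈ 0.00 (to 2 d.p.).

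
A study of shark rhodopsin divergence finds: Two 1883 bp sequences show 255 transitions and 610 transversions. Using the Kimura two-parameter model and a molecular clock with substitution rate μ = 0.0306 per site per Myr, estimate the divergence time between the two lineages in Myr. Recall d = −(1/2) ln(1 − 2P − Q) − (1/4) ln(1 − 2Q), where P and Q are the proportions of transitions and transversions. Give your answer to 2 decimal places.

11.64

P = 255/1883 ≈ 0.135422 and Q = 610/1883 ≈ 0.323951.
Under the Kimura two-parameter model, d = −½ ln(1 − 2P − Q) − ¼ ln(1 − 2Q).
1 − 2P − Q = 0.405205, giving −½ ln(0.405205) = 0.451681.
1 − 2Q = 0.352098, giving −¼ ln(0.352098) = 0.260961.
d = 0.451681 + 0.260961 = 0.712642.
Under a molecular clock d = 2μt, so t = d/(2μ) = 0.712642 / (2 × 0.0306) = 11.64 Myr.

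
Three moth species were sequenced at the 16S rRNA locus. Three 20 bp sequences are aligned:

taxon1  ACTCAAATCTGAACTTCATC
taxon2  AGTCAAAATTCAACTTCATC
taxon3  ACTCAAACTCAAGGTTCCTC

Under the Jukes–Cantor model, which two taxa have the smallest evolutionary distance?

taxon1 and taxon2

taxon1–taxon2: 4/20 differ, p = 0.200, d = 0.233.
taxon1–taxon3: 7/20 differ, p = 0.350, d = 0.471.
taxon2–taxon3: 7/20 differ, p = 0.350, d = 0.471.
The smallest distance is between taxon1 and taxon2.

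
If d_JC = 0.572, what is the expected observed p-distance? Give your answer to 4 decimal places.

p = (3/4)(1 − e^(−4d/3)) = 0.75 × (1 − e^(-0.762667)) = 0.75 × (1 − 0.466421) = 0.400184.

0.4002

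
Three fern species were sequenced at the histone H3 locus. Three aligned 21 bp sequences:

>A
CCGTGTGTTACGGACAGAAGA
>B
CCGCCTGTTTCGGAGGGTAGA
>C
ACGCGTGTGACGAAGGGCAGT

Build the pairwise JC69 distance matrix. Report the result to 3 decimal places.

A–B: 6/21 sites differ → p ≈ 0.285714, d = −0.75 ln(1 − 0.380952) = 0.359679 ≈ 0.360.
A–C: 8/21 sites differ → p ≈ 0.380952, d = −0.75 ln(1 − 0.507936) = 0.531860 ≈ 0.532.
B–C: 7/21 sites differ → p ≈ 0.333333, d = −0.75 ln(1 − 0.444444) = 0.440839 ≈ 0.441.

d(A,B) = 0.360, d(A,C) = 0.532, d(B,C) = 0.441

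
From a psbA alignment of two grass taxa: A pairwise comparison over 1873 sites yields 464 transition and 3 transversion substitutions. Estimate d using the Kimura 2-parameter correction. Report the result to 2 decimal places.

0.34

P = 464/1873 ≈ 0.247731 and Q = 3/1873 ≈ 0.001602.
Under the Kimura two-parameter model, d = −½ ln(1 − 2P − Q) − ¼ ln(1 − 2Q).
1 − 2P − Q = 0.502936, giving −½ ln(0.502936) = 0.343646.
1 − 2Q = 0.996796, giving −¼ ln(0.996796) = 0.000802.
d = 0.343646 + 0.000802 = 0.344448.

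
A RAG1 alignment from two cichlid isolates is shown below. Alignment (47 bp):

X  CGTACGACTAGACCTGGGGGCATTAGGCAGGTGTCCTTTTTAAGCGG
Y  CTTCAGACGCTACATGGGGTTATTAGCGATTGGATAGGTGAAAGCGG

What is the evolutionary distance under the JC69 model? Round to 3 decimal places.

0.679

The sequences differ at 21 of 47 sites, so p = 21/47 ≈ 0.446809.
d = −(3/4) ln(1 − 4p/3) = −0.75 ln(1 − 0.595745) = −0.75 ln(0.404255)
  = −0.75 × (-0.905709) = 0.679282 substitutions/site.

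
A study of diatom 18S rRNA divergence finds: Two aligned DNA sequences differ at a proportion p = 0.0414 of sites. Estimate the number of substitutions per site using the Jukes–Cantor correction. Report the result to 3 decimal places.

0.043

d = −(3/4) ln(1 − 4p/3) = −0.75 ln(1 − 0.0552) = −0.75 ln(0.9448)
  = −0.75 × (-0.056782) = 0.042587 substitutions/site.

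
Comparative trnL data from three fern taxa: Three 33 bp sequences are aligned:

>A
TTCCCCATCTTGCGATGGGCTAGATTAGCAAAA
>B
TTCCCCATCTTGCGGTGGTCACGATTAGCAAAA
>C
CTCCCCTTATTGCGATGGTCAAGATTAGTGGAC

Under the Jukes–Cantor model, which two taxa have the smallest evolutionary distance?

A and B

A–B: 4/33 differ, p = 0.121, d = 0.132.
A–C: 9/33 differ, p = 0.273, d = 0.339.
B–C: 9/33 differ, p = 0.273, d = 0.339.
The smallest distance is between A and B.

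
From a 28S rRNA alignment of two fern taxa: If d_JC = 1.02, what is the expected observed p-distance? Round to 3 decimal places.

p = (3/4)(1 − e^(−4d/3)) = 0.75 × (1 − e^(-1.36)) = 0.75 × (1 − 0.256661) = 0.557504.

0.558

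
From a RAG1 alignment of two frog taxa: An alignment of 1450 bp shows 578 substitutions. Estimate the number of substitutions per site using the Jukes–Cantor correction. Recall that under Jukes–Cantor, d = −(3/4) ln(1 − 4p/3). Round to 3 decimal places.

p = 578/1450 ≈ 0.398621.
d = −(3/4) ln(1 − 4p/3) = −0.75 ln(1 − 0.531495) = −0.75 ln(0.468505)
  = −0.75 × (-0.758209) = 0.568657 substitutions/site.

0.569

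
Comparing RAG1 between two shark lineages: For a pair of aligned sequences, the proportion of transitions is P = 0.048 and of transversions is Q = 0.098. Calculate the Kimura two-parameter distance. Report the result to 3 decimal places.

0.162

Under the Kimura two-parameter model, d = −½ ln(1 − 2P − Q) − ¼ ln(1 − 2Q).
1 − 2P − Q = 0.806, giving −½ ln(0.806) = 0.107836.
1 − 2Q = 0.804, giving −¼ ln(0.804) = 0.054539.
d = 0.107836 + 0.054539 = 0.162375.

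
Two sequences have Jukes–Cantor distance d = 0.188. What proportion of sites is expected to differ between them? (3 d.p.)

0.166

p = (3/4)(1 − e^(−4d/3)) = 0.75 × (1 − e^(-0.250667)) = 0.75 × (1 − 0.778281) = 0.166289.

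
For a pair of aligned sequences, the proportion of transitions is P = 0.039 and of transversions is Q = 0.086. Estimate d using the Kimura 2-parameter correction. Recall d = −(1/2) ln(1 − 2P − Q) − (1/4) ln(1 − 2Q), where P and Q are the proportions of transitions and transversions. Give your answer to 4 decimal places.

Under the Kimura two-parameter model, d = −½ ln(1 − 2P − Q) − ¼ ln(1 − 2Q).
1 − 2P − Q = 0.836, giving −½ ln(0.836) = 0.089563.
1 − 2Q = 0.828, giving −¼ ln(0.828) = 0.047186.
d = 0.089563 + 0.047186 = 0.136749.

0.1367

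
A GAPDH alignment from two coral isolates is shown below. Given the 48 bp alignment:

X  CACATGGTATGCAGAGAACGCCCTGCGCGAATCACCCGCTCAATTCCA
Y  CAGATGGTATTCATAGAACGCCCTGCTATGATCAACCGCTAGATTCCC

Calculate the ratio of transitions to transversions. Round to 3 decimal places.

0.222

Transitions are A↔G and C↔T; transversions are all other mismatches.
Transitions: 2. Transversions: 9.
R = 2/9 = 0.222222… ≈ 0.222 (to 3 d.p.).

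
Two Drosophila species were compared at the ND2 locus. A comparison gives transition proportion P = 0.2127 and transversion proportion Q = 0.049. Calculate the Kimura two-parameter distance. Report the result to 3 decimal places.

0.347

Under the Kimura two-parameter model, d = −½ ln(1 − 2P − Q) − ¼ ln(1 − 2Q).
1 − 2P − Q = 0.5256, giving −½ ln(0.5256) = 0.321607.
1 − 2Q = 0.902, giving −¼ ln(0.902) = 0.025785.
d = 0.321607 + 0.025785 = 0.347392.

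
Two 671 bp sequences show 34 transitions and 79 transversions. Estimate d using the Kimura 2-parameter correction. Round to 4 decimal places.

0.1908

P = 34/671 ≈ 0.050671 and Q = 79/671 ≈ 0.117735.
Under the Kimura two-parameter model, d = −½ ln(1 − 2P − Q) − ¼ ln(1 − 2Q).
1 − 2P − Q = 0.780923, giving −½ ln(0.780923) = 0.123639.
1 − 2Q = 0.76453, giving −¼ ln(0.76453) = 0.067124.
d = 0.123639 + 0.067124 = 0.190763.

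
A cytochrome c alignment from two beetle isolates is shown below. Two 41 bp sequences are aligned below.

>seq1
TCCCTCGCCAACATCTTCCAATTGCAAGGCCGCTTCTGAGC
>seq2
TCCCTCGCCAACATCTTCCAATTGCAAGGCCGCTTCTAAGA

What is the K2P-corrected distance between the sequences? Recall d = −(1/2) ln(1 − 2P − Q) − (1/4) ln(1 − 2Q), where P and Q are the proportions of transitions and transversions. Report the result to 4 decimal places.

Of 41 sites, 1 differences are transitions and 1 are transversions, so P = 1/41 ≈ 0.02439 and Q = 1/41 ≈ 0.02439.
Under the Kimura two-parameter model, d = −½ ln(1 − 2P − Q) − ¼ ln(1 − 2Q).
1 − 2P − Q = 0.92683, giving −½ ln(0.92683) = 0.037993.
1 − 2Q = 0.95122, giving −¼ ln(0.95122) = 0.012502.
d = 0.037993 + 0.012502 = 0.050495.

0.0505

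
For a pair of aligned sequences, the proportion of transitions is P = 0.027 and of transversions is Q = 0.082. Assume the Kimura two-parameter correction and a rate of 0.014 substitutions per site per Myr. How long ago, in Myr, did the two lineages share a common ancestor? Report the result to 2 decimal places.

4.21

Under the Kimura two-parameter model, d = −½ ln(1 − 2P − Q) − ¼ ln(1 − 2Q).
1 − 2P − Q = 0.864, giving −½ ln(0.864) = 0.073091.
1 − 2Q = 0.836, giving −¼ ln(0.836) = 0.044782.
d = 0.073091 + 0.044782 = 0.117873.
Under a molecular clock d = 2μt, so t = d/(2μ) = 0.117873 / (2 × 0.014) = 4.21 Myr.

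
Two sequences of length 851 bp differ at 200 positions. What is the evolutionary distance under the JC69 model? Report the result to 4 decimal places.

0.2820

p = 200/851 ≈ 0.235018.
d = −(3/4) ln(1 − 4p/3) = −0.75 ln(1 − 0.313357) = −0.75 ln(0.686643)
  = −0.75 × (-0.375941) = 0.281956 substitutions/site.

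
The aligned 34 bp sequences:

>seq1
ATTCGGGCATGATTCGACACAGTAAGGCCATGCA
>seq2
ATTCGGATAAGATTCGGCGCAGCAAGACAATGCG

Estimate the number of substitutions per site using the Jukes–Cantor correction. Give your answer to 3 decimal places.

0.326

The sequences differ at 9 of 34 sites (7, 8, 10, 17, 19, 23, 27, 29, 34), so p = 9/34 ≈ 0.264706.
d = −(3/4) ln(1 − 4p/3) = −0.75 ln(1 − 0.352941) = −0.75 ln(0.647059)
  = −0.75 × (-0.435318) = 0.326489 substitutions/site.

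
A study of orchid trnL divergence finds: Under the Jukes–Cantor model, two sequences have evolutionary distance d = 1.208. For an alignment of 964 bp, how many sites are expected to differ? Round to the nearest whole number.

Invert JC69: p = (3/4)(1 − e^(−4d/3)) = 0.75 × (1 − e^(-1.610667)) = 0.75 × (1 − 0.199754) = 0.600185.
Expected differing sites = pL ≈ 0.600185 × 964 = 578.57834 ≈ 579.

579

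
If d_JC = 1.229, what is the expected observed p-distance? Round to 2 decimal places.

p = (3/4)(1 − e^(−4d/3)) = 0.75 × (1 − e^(-1.638667)) = 0.75 × (1 − 0.194239) = 0.604321.

0.60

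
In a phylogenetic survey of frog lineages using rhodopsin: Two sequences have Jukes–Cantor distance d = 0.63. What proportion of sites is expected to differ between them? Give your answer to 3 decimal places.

0.426

p = (3/4)(1 − e^(−4d/3)) = 0.75 × (1 − e^(-0.84)) = 0.75 × (1 − 0.431711) = 0.426217.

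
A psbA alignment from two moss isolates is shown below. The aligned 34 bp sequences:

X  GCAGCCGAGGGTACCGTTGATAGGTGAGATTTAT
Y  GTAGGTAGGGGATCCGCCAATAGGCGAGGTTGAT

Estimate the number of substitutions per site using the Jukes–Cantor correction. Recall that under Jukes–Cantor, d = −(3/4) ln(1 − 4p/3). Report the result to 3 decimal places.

The sequences differ at 13 of 34 sites, so p = 13/34 ≈ 0.382353.
d = −(3/4) ln(1 − 4p/3) = −0.75 ln(1 − 0.509804) = −0.75 ln(0.490196)
  = −0.75 × (-0.712950) = 0.534713 substitutions/site.

0.535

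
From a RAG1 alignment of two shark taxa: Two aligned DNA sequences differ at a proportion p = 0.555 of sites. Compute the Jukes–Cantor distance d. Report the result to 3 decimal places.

d = −(3/4) ln(1 − 4p/3) = −0.75 ln(1 − 0.74) = −0.75 ln(0.26)
  = −0.75 × (-1.347074) = 1.010306 substitutions/site.

1.010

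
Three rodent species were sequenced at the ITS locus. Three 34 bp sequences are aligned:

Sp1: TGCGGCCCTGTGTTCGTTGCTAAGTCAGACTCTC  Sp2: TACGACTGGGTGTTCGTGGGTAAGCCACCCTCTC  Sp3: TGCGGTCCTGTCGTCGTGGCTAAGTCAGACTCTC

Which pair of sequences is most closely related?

Sp1 and Sp3

Sp1–Sp2: 10/34 differ, p = 0.294, d = 0.373.
Sp1–Sp3: 4/34 differ, p = 0.118, d = 0.128.
Sp2–Sp3: 12/34 differ, p = 0.353, d = 0.477.
The smallest distance is between Sp1 and Sp3.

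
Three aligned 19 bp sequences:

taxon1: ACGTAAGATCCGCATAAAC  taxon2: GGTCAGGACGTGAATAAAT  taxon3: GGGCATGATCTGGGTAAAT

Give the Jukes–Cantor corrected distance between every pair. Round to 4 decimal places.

taxon1–taxon2: 10/19 sites differ → p ≈ 0.526316, d = −0.75 ln(1 − 0.701755) = 0.907380 ≈ 0.9074.
taxon1–taxon3: 8/19 sites differ → p ≈ 0.421053, d = −0.75 ln(1 − 0.561404) = 0.618132 ≈ 0.6181.
taxon2–taxon3: 6/19 sites differ → p ≈ 0.315789, d = −0.75 ln(1 − 0.421052) = 0.409907 ≈ 0.4099.

d(taxon1,taxon2) = 0.9074, d(taxon1,taxon3) = 0.6181, d(taxon2,taxon3) = 0.4099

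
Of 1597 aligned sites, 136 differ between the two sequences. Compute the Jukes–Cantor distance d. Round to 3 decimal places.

0.090

p = 136/1597 ≈ 0.08516.
d = −(3/4) ln(1 − 4p/3) = −0.75 ln(1 − 0.113547) = −0.75 ln(0.886453)
  = −0.75 × (-0.120527) = 0.090395 substitutions/site.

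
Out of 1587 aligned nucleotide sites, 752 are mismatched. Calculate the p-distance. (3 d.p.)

p = 752/1587 = 0.473850… ≈ 0.474 (to 3 d.p.).

0.474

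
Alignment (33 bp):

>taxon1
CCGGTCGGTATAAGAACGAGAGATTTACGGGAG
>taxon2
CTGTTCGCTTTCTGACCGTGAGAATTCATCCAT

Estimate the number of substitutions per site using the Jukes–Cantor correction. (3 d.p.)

The sequences differ at 15 of 33 sites, so p = 15/33 ≈ 0.454545.
d = −(3/4) ln(1 − 4p/3) = −0.75 ln(1 − 0.60606) = −0.75 ln(0.39394)
  = −0.75 × (-0.931557) = 0.698668 substitutions/site.

0.699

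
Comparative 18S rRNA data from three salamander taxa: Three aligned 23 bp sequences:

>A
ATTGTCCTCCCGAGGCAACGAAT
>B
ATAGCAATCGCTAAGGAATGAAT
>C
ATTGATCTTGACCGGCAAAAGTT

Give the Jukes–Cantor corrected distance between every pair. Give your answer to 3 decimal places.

A–B: 9/23 sites differ → p ≈ 0.391304, d = −0.75 ln(1 − 0.521739) = 0.553199 ≈ 0.553.
A–C: 11/23 sites differ → p ≈ 0.478261, d = −0.75 ln(1 − 0.637681) = 0.761423 ≈ 0.761.
B–C: 14/23 sites differ → p ≈ 0.608696, d = −0.75 ln(1 − 0.811595) = 1.251871 ≈ 1.252.

d(A,B) = 0.553, d(A,C) = 0.761, d(B,C) = 1.252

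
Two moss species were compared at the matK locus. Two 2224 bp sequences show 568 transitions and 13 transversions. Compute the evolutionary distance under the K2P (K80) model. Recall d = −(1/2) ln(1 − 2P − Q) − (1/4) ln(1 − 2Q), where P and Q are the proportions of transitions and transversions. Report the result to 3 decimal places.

P = 568/2224 ≈ 0.255396 and Q = 13/2224 ≈ 0.005845.
Under the Kimura two-parameter model, d = −½ ln(1 − 2P − Q) − ¼ ln(1 − 2Q).
1 − 2P − Q = 0.483363, giving −½ ln(0.483363) = 0.363494.
1 − 2Q = 0.98831, giving −¼ ln(0.98831) = 0.002940.
d = 0.363494 + 0.002940 = 0.366434.

0.366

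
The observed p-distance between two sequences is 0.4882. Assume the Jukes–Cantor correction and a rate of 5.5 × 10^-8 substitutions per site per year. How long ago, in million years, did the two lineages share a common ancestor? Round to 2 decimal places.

7.18

d = −(3/4) ln(1 − 4p/3) = −0.75 ln(1 − 0.650933) = −0.75 ln(0.349067)
  = −0.75 × (-1.052491) = 0.789368 substitutions/site.
Under a molecular clock d = 2μt, so t = d/(2μ) = 0.789368 / (2 × 5.5 × 10^-8) = 7.18 million years.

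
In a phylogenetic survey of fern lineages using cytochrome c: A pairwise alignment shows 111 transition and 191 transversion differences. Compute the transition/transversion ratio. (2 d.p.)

0.58

R = 111/191 = 0.581151… ≈ 0.58 (to 2 d.p.).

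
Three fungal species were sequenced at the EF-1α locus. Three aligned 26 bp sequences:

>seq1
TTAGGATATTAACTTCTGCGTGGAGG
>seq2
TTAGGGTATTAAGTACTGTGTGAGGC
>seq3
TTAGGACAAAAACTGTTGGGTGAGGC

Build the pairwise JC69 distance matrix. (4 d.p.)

d(seq1,seq2) = 0.3335, d(seq1,seq3) = 0.4643, d(seq2,seq3) = 0.3961

seq1–seq2: 7/26 sites differ → p ≈ 0.269231, d = −0.75 ln(1 − 0.358975) = 0.333515 ≈ 0.3335.
seq1–seq3: 9/26 sites differ → p ≈ 0.346154, d = −0.75 ln(1 − 0.461539) = 0.464280 ≈ 0.4643.
seq2–seq3: 8/26 sites differ → p ≈ 0.307692, d = −0.75 ln(1 − 0.410256) = 0.396050 ≈ 0.3961.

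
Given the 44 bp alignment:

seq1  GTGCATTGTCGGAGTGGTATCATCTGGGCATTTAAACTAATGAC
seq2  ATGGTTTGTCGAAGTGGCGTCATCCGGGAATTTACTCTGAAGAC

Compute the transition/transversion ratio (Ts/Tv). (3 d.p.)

1.000

Transitions are A↔G and C↔T; transversions are all other mismatches.
Transitions: 6. Transversions: 6.
R = 6/6 = 1.000.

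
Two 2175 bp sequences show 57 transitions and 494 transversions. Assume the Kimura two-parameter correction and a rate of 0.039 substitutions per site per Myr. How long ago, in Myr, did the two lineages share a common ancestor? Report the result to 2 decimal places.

P = 57/2175 ≈ 0.026207 and Q = 494/2175 ≈ 0.227126.
Under the Kimura two-parameter model, d = −½ ln(1 − 2P − Q) − ¼ ln(1 − 2Q).
1 − 2P − Q = 0.72046, giving −½ ln(0.72046) = 0.163933.
1 − 2Q = 0.545748, giving −¼ ln(0.545748) = 0.151399.
d = 0.163933 + 0.151399 = 0.315332.
Under a molecular clock d = 2μt, so t = d/(2μ) = 0.315332 / (2 × 0.039) = 4.04 Myr.

4.04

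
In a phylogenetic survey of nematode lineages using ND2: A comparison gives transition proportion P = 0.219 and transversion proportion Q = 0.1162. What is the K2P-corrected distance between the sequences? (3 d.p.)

0.470

Under the Kimura two-parameter model, d = −½ ln(1 − 2P − Q) − ¼ ln(1 − 2Q).
1 − 2P − Q = 0.4458, giving −½ ln(0.4458) = 0.403942.
1 − 2Q = 0.7676, giving −¼ ln(0.7676) = 0.066122.
d = 0.403942 + 0.066122 = 0.470064.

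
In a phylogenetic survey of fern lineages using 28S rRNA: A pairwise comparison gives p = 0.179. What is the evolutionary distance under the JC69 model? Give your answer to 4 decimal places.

d = −(3/4) ln(1 − 4p/3) = −0.75 ln(1 − 0.238667) = −0.75 ln(0.761333)
  = −0.75 × (-0.272684) = 0.204513 substitutions/site.

0.2045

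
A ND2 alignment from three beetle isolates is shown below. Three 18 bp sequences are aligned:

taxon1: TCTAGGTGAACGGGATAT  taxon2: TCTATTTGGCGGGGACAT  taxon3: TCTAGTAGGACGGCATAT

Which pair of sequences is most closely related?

taxon1–taxon2: 6/18 differ, p = 0.333, d = 0.441.
taxon1–taxon3: 4/18 differ, p = 0.222, d = 0.264.
taxon2–taxon3: 6/18 differ, p = 0.333, d = 0.441.
The smallest distance is between taxon1 and taxon3.

taxon1 and taxon3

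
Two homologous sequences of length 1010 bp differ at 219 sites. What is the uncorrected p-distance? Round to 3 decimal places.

p = 219/1010 = 0.216831… ≈ 0.217 (to 3 d.p.).

0.217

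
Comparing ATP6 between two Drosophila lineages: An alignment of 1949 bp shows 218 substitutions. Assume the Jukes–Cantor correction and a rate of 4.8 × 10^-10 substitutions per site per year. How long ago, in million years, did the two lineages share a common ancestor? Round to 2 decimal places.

126.17

p = 218/1949 ≈ 0.111852.
d = −(3/4) ln(1 − 4p/3) = −0.75 ln(1 − 0.149136) = −0.75 ln(0.850864)
  = −0.75 × (-0.161503) = 0.121127 substitutions/site.
Under a molecular clock d = 2μt, so t = d/(2μ) = 0.121127 / (2 × 4.8 × 10^-10) = 126.17 million years.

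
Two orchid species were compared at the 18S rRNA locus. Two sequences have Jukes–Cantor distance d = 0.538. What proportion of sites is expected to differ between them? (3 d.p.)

0.384

p = (3/4)(1 − e^(−4d/3)) = 0.75 × (1 − e^(-0.717333)) = 0.75 × (1 − 0.488052) = 0.383961.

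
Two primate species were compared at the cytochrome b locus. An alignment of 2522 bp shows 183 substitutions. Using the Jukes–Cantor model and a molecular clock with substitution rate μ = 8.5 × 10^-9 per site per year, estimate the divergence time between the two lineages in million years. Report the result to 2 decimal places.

4.49

p = 183/2522 ≈ 0.072561.
d = −(3/4) ln(1 − 4p/3) = −0.75 ln(1 − 0.096748) = −0.75 ln(0.903252)
  = −0.75 × (-0.101754) = 0.076316 substitutions/site.
Under a molecular clock d = 2μt, so t = d/(2μ) = 0.076316 / (2 × 8.5 × 10^-9) = 4.49 million years.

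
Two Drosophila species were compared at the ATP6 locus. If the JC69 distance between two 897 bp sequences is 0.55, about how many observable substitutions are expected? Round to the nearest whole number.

Invert JC69: p = (3/4)(1 − e^(−4d/3)) = 0.75 × (1 − e^(-0.733333)) = 0.75 × (1 − 0.480305) = 0.389771.
Expected differing sites = pL ≈ 0.389771 × 897 = 349.624587 ≈ 350.

350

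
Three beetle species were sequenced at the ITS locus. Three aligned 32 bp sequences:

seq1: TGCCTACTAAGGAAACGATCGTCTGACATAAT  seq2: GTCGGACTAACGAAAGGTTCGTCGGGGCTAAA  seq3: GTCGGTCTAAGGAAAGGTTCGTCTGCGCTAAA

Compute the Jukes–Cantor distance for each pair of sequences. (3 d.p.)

d(seq1,seq2) = 0.520, d(seq1,seq3) = 0.460, d(seq2,seq3) = 0.137

seq1–seq2: 12/32 sites differ → p = 0.375, d = −0.75 ln(1 − 0.5) = 0.519860 ≈ 0.520.
seq1–seq3: 11/32 sites differ → p = 0.34375, d = −0.75 ln(1 − 0.458333) = 0.459828 ≈ 0.460.
seq2–seq3: 4/32 sites differ → p = 0.125, d = −0.75 ln(1 − 0.166667) = 0.136741 ≈ 0.137.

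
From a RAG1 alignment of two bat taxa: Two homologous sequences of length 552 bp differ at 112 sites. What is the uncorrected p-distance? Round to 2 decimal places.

0.20

p = 112/552 = 0.202898… ≈ 0.20 (to 2 d.p.).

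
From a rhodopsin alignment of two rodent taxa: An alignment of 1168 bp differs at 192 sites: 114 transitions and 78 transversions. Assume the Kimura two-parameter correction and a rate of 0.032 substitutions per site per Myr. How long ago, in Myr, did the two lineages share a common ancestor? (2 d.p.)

P = 114/1168 ≈ 0.097603 and Q = 78/1168 ≈ 0.066781.
Under the Kimura two-parameter model, d = −½ ln(1 − 2P − Q) − ¼ ln(1 − 2Q).
1 − 2P − Q = 0.738013, giving −½ ln(0.738013) = 0.151897.
1 − 2Q = 0.866438, giving −¼ ln(0.866438) = 0.035841.
d = 0.151897 + 0.035841 = 0.187738.
Under a molecular clock d = 2μt, so t = d/(2μ) = 0.187738 / (2 × 0.032) = 2.93 Myr.

2.93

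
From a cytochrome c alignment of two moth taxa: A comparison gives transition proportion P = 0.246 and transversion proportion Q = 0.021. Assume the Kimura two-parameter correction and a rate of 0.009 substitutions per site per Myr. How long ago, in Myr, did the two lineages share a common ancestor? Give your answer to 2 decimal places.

Under the Kimura two-parameter model, d = −½ ln(1 − 2P − Q) − ¼ ln(1 − 2Q).
1 − 2P − Q = 0.487, giving −½ ln(0.487) = 0.359746.
1 − 2Q = 0.958, giving −¼ ln(0.958) = 0.010727.
d = 0.359746 + 0.010727 = 0.370473.
Under a molecular clock d = 2μt, so t = d/(2μ) = 0.370473 / (2 × 0.009) = 20.58 Myr.

20.58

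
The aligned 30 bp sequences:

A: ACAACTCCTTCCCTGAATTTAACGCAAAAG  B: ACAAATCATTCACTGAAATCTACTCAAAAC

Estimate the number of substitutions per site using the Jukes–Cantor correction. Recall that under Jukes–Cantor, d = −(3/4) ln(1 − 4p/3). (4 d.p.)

0.3295

The sequences differ at 8 of 30 sites (5, 8, 12, 18, 20, 21, 24, 30), so p = 8/30 ≈ 0.266667.
d = −(3/4) ln(1 − 4p/3) = −0.75 ln(1 − 0.355556) = −0.75 ln(0.644444)
  = −0.75 × (-0.439367) = 0.329525 substitutions/site.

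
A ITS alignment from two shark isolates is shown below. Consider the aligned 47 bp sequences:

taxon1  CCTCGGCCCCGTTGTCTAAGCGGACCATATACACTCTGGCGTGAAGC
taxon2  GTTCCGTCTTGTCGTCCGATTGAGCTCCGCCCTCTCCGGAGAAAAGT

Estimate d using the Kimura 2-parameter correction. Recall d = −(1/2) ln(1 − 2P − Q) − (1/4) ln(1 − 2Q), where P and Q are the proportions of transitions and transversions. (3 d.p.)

Of 47 sites, 17 differences are transitions and 8 are transversions, so P = 17/47 ≈ 0.361702 and Q = 8/47 ≈ 0.170213.
Under the Kimura two-parameter model, d = −½ ln(1 − 2P − Q) − ¼ ln(1 − 2Q).
1 − 2P − Q = 0.106383, giving −½ ln(0.106383) = 1.120355.
1 − 2Q = 0.659574, giving −¼ ln(0.659574) = 0.104040.
d = 1.120355 + 0.104040 = 1.224395.

1.224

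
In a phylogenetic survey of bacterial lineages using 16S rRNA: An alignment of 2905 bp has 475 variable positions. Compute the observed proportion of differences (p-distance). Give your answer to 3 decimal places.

0.164

p = 475/2905 = 0.163511… ≈ 0.164 (to 3 d.p.).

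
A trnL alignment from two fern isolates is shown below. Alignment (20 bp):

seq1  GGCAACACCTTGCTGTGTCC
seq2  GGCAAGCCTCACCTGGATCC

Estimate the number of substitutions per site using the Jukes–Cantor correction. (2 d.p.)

The sequences differ at 8 of 20 sites (6, 7, 9, 10, 11, 12, 16, 17), so p = 8/20 = 0.4.
d = −(3/4) ln(1 − 4p/3) = −0.75 ln(1 − 0.533333) = −0.75 ln(0.466667)
  = −0.75 × (-0.762139) = 0.571604 substitutions/site.

0.57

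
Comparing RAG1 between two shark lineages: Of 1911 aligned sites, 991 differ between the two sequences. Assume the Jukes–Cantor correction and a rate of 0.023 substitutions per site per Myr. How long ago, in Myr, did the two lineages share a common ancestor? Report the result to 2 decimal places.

19.17

p = 991/1911 ≈ 0.518577.
d = −(3/4) ln(1 − 4p/3) = −0.75 ln(1 − 0.691436) = −0.75 ln(0.308564)
  = −0.75 × (-1.175826) = 0.881870 substitutions/site.
Under a molecular clock d = 2μt, so t = d/(2μ) = 0.881870 / (2 × 0.023) = 19.17 Myr.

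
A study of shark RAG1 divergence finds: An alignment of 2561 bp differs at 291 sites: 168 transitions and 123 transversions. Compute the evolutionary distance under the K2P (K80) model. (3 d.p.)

P = 168/2561 ≈ 0.065599 and Q = 123/2561 ≈ 0.048028.
Under the Kimura two-parameter model, d = −½ ln(1 − 2P − Q) − ¼ ln(1 − 2Q).
1 − 2P − Q = 0.820774, giving −½ ln(0.820774) = 0.098754.
1 − 2Q = 0.903944, giving −¼ ln(0.903944) = 0.025247.
d = 0.098754 + 0.025247 = 0.124001.

0.124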